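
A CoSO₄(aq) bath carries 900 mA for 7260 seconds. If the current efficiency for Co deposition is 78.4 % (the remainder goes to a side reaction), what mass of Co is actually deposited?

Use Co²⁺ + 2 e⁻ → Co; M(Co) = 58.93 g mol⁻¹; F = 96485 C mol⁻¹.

Q = I·t = 0.9000 × 7260.0 = 6534 C.
n(e⁻) = 6534/96485 = 0.06772 mol; theoretically n(Co) = 0.06772/2 = 0.03386 mol, m_theo = 1.995 g.
At 78.4 % efficiency, m_actual = 0.784 × 1.995 = 1.56 g.

1.56 g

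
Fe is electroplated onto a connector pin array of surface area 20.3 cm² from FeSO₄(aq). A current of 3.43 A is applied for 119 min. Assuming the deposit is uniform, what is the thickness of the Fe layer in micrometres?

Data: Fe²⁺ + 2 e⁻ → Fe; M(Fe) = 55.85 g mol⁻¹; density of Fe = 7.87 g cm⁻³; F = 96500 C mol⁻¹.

Q = I·t = 3.430 × 7140.0 = 24490 C; n(e⁻) = 0.2538 mol.
n(Fe) = n(e⁻)/2 = 0.1269 mol, so m = 0.1269 × 55.85 = 7.087 g.
Volume = m/ρ = 7.087 / 7.87 = 0.9005 cm³.
Thickness = V/A = 0.9005 / 20.3 = 0.0444 cm = 444 μm.

444 μm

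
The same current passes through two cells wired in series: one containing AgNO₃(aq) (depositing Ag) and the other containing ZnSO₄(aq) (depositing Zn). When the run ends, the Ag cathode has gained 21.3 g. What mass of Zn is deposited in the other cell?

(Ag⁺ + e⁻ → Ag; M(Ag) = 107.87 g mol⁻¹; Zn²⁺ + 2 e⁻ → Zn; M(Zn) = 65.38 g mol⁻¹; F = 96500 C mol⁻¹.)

6.45 g

n(Ag) = 21.3 / 107.87 = 0.1975 mol.
Since Ag⁺ + e⁻ → Ag, n(e⁻) passed = 1 × 0.1975 = 0.1975 mol.
Cells in series carry the same charge, so the same 0.1975 mol of electrons passes through cell 2.
Zn²⁺ + 2 e⁻ → Zn, so n(Zn) = 0.1975 / 2 = 0.09873 mol.
m(Zn) = 0.09873 × 65.38 = 6.45 g.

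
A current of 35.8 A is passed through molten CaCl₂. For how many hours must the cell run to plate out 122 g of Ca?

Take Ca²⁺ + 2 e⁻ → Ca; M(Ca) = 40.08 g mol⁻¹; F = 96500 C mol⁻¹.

4.56 h

n(Ca) = m/M = 122 / 40.08 = 3.044 mol.
Each Ca atom requires 2 electrons, so n(e⁻) = 2 × 3.044 = 6.088 mol.
Q = n(e⁻)·F = 6.088 × 96500 = 587500 C.
t = Q/I = 587500 / 35.80 A = 16410 s = 4.56 h.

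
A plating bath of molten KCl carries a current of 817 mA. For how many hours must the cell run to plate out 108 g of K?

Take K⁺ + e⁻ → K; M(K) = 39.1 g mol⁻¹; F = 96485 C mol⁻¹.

n(K) = m/M = 108 / 39.1 = 2.762 mol.
Each K atom requires 1 electron, so n(e⁻) = 1 × 2.762 = 2.762 mol.
Q = n(e⁻)·F = 2.762 × 96485 = 266500 C.
t = Q/I = 266500 / 0.8170 A = 326200 s = 90.6 h.

90.6 h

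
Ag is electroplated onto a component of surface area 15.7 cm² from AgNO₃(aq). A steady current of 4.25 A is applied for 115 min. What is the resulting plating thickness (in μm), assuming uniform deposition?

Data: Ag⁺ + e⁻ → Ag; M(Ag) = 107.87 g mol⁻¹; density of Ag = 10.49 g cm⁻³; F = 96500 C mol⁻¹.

1990 μm

Q = I·t = 4.250 × 6900.0 = 29320 C; n(e⁻) = 0.3039 mol.
n(Ag) = n(e⁻)/1 = 0.3039 mol, so m = 0.3039 × 107.87 = 32.78 g.
Volume = m/ρ = 32.78 / 10.49 = 3.125 cm³.
Thickness = V/A = 3.125 / 15.7 = 0.199 cm = 1990 μm.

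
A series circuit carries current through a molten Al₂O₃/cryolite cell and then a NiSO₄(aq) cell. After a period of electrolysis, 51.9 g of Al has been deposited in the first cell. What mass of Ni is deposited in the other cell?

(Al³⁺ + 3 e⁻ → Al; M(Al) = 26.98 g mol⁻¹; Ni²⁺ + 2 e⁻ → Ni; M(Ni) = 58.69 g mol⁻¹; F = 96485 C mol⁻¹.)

n(Al) = 51.9 / 26.98 = 1.924 mol.
Since Al³⁺ + 3 e⁻ → Al, n(e⁻) passed = 3 × 1.924 = 5.771 mol.
Cells in series carry the same charge, so the same 5.771 mol of electrons passes through cell 2.
Ni²⁺ + 2 e⁻ → Ni, so n(Ni) = 5.771 / 2 = 2.885 mol.
m(Ni) = 2.885 × 58.69 = 169 g.

169 g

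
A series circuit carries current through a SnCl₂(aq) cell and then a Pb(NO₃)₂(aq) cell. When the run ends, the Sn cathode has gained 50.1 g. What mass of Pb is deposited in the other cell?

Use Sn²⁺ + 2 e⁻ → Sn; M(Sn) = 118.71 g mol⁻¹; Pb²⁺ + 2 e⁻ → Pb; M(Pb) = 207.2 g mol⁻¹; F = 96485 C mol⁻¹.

n(Sn) = 50.1 / 118.71 = 0.4220 mol.
Since Sn²⁺ + 2 e⁻ → Sn, n(e⁻) passed = 2 × 0.4220 = 0.8441 mol.
Cells in series carry the same charge, so the same 0.8441 mol of electrons passes through cell 2.
Pb²⁺ + 2 e⁻ → Pb, so n(Pb) = 0.8441 / 2 = 0.4220 mol.
m(Pb) = 0.4220 × 207.2 = 87.4 g.

87.4 g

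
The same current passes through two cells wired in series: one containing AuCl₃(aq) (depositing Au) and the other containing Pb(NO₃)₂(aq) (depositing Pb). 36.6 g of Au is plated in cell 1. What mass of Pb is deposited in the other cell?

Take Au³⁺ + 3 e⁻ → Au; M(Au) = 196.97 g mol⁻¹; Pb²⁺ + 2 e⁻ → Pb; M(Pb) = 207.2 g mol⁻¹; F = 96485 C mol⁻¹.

n(Au) = 36.6 / 196.97 = 0.1858 mol.
Since Au³⁺ + 3 e⁻ → Au, n(e⁻) passed = 3 × 0.1858 = 0.5574 mol.
Cells in series carry the same charge, so the same 0.5574 mol of electrons passes through cell 2.
Pb²⁺ + 2 e⁻ → Pb, so n(Pb) = 0.5574 / 2 = 0.2787 mol.
m(Pb) = 0.2787 × 207.2 = 57.8 g.

57.8 g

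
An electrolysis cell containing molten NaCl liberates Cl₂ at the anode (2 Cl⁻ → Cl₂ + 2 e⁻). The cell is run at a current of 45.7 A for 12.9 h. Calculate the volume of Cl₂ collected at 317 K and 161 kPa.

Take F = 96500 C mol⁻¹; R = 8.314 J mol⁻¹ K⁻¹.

180 L

Q = I·t = 45.70 A × 46440 s = 2122000 C.
n(e⁻) = Q/F = 2122000 / 96500 = 21.99 mol.
2 electrons are transferred per Cl₂ molecule, so n(Cl₂) = 21.99 / 2 = 11.00 mol.
V = nRT/P = (11.00 × 8.314 × 317) / (161 × 10³ Pa) = 0.180 m³ = 180 L.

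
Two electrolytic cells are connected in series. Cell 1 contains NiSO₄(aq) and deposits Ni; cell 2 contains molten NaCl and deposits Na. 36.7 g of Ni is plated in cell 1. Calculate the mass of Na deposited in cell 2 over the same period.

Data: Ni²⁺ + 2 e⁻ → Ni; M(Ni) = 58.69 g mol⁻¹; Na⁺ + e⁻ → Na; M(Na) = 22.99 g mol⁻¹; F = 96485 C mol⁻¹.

n(Ni) = 36.7 / 58.69 = 0.6253 mol.
Since Ni²⁺ + 2 e⁻ → Ni, n(e⁻) passed = 2 × 0.6253 = 1.251 mol.
Cells in series carry the same charge, so the same 1.251 mol of electrons passes through cell 2.
Na⁺ + e⁻ → Na, so n(Na) = 1.251 / 1 = 1.251 mol.
m(Na) = 1.251 × 22.99 = 28.8 g.

28.8 g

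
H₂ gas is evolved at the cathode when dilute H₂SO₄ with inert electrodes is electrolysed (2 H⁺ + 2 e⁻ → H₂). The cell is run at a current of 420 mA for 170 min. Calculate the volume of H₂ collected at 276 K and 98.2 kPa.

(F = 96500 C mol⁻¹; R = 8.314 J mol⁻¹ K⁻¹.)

0.519 L

Q = I·t = 0.4200 A × 10200 s = 4284 C.
n(e⁻) = Q/F = 4284 / 96500 = 0.04439 mol.
2 electrons are transferred per H₂ molecule, so n(H₂) = 0.04439 / 2 = 0.02220 mol.
V = nRT/P = (0.02220 × 8.314 × 276) / (98.2 × 10³ Pa) = 5.19 × 10⁻⁴ m³ = 0.519 L.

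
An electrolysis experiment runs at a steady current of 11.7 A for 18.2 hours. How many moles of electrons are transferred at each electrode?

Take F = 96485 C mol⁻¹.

7.95 mol

Q = I·t = 11.70 A × 65520 s = 766600 C.
n(e⁻) = Q/F = 766600 / 96485 = 7.95 mol.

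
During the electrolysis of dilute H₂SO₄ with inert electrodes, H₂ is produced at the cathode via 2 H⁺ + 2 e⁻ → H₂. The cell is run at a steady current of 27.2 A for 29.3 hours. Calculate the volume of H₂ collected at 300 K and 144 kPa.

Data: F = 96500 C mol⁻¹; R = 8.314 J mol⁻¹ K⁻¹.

Q = I·t = 27.20 A × 105480 s = 2869000 C.
n(e⁻) = Q/F = 2869000 / 96500 = 29.73 mol.
2 electrons are transferred per H₂ molecule, so n(H₂) = 29.73 / 2 = 14.87 mol.
V = nRT/P = (14.87 × 8.314 × 300) / (144 × 10³ Pa) = 0.257 m³ = 257 L.

257 L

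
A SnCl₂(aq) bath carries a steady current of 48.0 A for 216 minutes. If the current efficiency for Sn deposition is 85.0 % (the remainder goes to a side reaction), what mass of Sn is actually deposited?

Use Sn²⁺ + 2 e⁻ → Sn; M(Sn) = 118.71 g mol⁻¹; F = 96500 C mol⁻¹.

Q = I·t = 48.00 × 12960 = 622100 C.
n(e⁻) = 622100/96500 = 6.446 mol; theoretically n(Sn) = 6.446/2 = 3.223 mol, m_theo = 382.6 g.
At 85.0 % efficiency, m_actual = 0.850 × 382.6 = 325 g.

325 g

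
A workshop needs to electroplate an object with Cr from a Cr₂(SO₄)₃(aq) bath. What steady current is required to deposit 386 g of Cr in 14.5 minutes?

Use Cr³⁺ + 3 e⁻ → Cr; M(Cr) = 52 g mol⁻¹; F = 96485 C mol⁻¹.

2470 A

n(Cr) = 386 / 52 = 7.423 mol.
n(e⁻) = 3 × 7.423 = 22.27 mol.
Q = n(e⁻)·F = 22.27 × 96485 = 2149000 C.
I = Q/t = 2149000 / 870.00 s = 2470 A.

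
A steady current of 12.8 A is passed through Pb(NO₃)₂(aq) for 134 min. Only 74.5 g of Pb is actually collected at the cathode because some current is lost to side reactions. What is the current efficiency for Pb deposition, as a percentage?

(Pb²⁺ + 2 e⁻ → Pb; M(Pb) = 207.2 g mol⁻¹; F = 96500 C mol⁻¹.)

67.4 %

Q = I·t = 12.80 × 8040.0 = 102900 C; n(e⁻) = 102900/96500 = 1.066 mol.
Theoretical n(Pb) = n(e⁻)/2 = 0.5332 mol, i.e. m_theo = 0.5332 × 207.2 = 110.5 g.
Efficiency = m_actual / m_theo = 74.5 / 110.5 = 67.4 %.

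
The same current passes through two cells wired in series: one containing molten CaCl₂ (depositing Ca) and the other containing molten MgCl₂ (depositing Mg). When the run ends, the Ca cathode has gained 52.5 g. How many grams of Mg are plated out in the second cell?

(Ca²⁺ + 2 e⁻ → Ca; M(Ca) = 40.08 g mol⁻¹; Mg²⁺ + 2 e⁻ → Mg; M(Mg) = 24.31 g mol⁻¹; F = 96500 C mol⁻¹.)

31.8 g

n(Ca) = 52.5 / 40.08 = 1.310 mol.
Since Ca²⁺ + 2 e⁻ → Ca, n(e⁻) passed = 2 × 1.310 = 2.620 mol.
Cells in series carry the same charge, so the same 2.620 mol of electrons passes through cell 2.
Mg²⁺ + 2 e⁻ → Mg, so n(Mg) = 2.620 / 2 = 1.310 mol.
m(Mg) = 1.310 × 24.31 = 31.8 g.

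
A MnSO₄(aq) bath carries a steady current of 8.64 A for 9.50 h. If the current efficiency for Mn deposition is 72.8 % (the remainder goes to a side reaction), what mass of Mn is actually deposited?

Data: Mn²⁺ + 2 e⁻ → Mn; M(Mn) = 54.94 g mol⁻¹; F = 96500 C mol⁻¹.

Q = I·t = 8.640 × 34200 = 295500 C.
n(e⁻) = 295500/96500 = 3.062 mol; theoretically n(Mn) = 3.062/2 = 1.531 mol, m_theo = 84.11 g.
At 72.8 % efficiency, m_actual = 0.728 × 84.11 = 61.2 g.

61.2 g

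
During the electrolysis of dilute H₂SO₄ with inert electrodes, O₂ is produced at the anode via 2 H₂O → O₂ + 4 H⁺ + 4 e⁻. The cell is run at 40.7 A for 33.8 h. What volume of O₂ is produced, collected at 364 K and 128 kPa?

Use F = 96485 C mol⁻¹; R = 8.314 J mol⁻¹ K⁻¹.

Q = I·t = 40.70 A × 121680 s = 4952000 C.
n(e⁻) = Q/F = 4952000 / 96485 = 51.33 mol.
4 electrons are transferred per O₂ molecule, so n(O₂) = 51.33 / 4 = 12.83 mol.
V = nRT/P = (12.83 × 8.314 × 364) / (128 × 10³ Pa) = 0.303 m³ = 303 L.

303 L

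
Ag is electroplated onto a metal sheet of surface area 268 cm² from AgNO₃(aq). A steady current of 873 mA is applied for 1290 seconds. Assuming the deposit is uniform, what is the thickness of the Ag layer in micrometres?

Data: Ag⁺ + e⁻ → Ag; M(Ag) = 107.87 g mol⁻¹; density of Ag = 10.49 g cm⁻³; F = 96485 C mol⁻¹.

4.48 μm

Q = I·t = 0.8730 × 1290.0 = 1126 C; n(e⁻) = 0.01167 mol.
n(Ag) = n(e⁻)/1 = 0.01167 mol, so m = 0.01167 × 107.87 = 1.259 g.
Volume = m/ρ = 1.259 / 10.49 = 0.1200 cm³.
Thickness = V/A = 0.1200 / 268 = 4.48 × 10⁻⁴ cm = 4.48 μm.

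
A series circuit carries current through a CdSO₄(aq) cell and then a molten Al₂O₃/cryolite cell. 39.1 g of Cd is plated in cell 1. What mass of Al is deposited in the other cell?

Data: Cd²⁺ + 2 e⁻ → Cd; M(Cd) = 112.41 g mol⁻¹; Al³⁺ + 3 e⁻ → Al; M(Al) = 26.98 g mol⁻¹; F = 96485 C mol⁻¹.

6.26 g

n(Cd) = 39.1 / 112.41 = 0.3478 mol.
Since Cd²⁺ + 2 e⁻ → Cd, n(e⁻) passed = 2 × 0.3478 = 0.6957 mol.
Cells in series carry the same charge, so the same 0.6957 mol of electrons passes through cell 2.
Al³⁺ + 3 e⁻ → Al, so n(Al) = 0.6957 / 3 = 0.2319 mol.
m(Al) = 0.2319 × 26.98 = 6.26 g.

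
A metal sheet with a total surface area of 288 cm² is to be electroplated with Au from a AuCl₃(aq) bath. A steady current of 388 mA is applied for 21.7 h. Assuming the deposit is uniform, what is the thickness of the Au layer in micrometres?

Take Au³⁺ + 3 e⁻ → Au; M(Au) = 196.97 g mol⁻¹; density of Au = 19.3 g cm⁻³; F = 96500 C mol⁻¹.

37.1 μm

Q = I·t = 0.3880 × 78120 = 30310 C; n(e⁻) = 0.3141 mol.
n(Au) = n(e⁻)/3 = 0.1047 mol, so m = 0.1047 × 196.97 = 20.62 g.
Volume = m/ρ = 20.62 / 19.3 = 1.069 cm³.
Thickness = V/A = 1.069 / 288 = 0.00371 cm = 37.1 μm.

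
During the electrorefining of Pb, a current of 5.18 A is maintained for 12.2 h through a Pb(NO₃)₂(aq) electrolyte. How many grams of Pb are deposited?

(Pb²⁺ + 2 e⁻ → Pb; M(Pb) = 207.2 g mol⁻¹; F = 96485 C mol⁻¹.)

Q = I·t = 5.180 A × 43920 s = 227500 C.
n(e⁻) = Q/F = 227500 / 96485 = 2.358 mol.
Pb²⁺ + 2 e⁻ → Pb, so n(Pb) = n(e⁻)/2 = 1.179 mol.
m = n·M = 1.179 × 207.2 = 244 g.

244 g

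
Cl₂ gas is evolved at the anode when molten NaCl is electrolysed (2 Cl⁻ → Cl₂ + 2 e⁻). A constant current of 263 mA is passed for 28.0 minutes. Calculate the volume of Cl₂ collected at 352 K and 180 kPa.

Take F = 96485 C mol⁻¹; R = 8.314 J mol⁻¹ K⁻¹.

0.0372 L

Q = I·t = 0.2630 A × 1680.0 s = 441.8 C.
n(e⁻) = Q/F = 441.8 / 96485 = 0.004579 mol.
2 electrons are transferred per Cl₂ molecule, so n(Cl₂) = 0.004579 / 2 = 0.002290 mol.
V = nRT/P = (0.002290 × 8.314 × 352) / (180 × 10³ Pa) = 3.72 × 10⁻⁵ m³ = 0.0372 L.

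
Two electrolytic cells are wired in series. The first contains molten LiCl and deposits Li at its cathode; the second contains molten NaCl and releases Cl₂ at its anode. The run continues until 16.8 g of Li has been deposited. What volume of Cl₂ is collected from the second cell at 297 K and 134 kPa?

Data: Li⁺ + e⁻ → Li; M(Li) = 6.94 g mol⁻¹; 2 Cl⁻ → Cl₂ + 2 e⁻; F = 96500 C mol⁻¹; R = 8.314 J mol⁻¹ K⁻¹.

n(Li) = 16.8 / 6.94 = 2.421 mol, so n(e⁻) = 1 × 2.421 = 2.421 mol.
The cells are in series, so the same 2.421 mol of electrons passes through the second cell.
2 Cl⁻ → Cl₂ + 2 e⁻ — 2 mol e⁻ per mol Cl₂, so n(Cl₂) = 2.421/2 = 1.210 mol.
V = nRT/P = (1.210 × 8.314 × 297) / (134 × 10³) = 0.0223 m³ = 22.3 L.

22.3 L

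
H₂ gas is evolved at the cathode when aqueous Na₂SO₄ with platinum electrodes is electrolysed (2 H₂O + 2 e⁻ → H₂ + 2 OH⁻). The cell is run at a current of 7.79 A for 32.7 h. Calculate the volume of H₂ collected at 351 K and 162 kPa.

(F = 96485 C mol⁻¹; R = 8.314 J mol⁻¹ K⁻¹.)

Q = I·t = 7.790 A × 117720 s = 917000 C.
n(e⁻) = Q/F = 917000 / 96485 = 9.504 mol.
2 electrons are transferred per H₂ molecule, so n(H₂) = 9.504 / 2 = 4.752 mol.
V = nRT/P = (4.752 × 8.314 × 351) / (162 × 10³ Pa) = 0.0856 m³ = 85.6 L.

85.6 L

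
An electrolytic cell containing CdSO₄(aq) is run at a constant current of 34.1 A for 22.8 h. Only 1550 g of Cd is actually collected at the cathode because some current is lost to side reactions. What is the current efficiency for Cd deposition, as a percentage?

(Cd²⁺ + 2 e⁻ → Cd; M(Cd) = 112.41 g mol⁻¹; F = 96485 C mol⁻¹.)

95.1 %

Q = I·t = 34.10 × 82080 = 2799000 C; n(e⁻) = 2799000/96485 = 29.01 mol.
Theoretical n(Cd) = n(e⁻)/2 = 14.50 mol, i.e. m_theo = 14.50 × 112.41 = 1630 g.
Efficiency = m_actual / m_theo = 1550 / 1630 = 95.1 %.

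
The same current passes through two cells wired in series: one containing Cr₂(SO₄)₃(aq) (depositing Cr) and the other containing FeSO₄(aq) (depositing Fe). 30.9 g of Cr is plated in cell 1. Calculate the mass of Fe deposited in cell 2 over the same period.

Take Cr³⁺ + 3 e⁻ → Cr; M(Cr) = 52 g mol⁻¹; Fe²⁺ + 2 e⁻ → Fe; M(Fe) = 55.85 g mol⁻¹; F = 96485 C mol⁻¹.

49.8 g

n(Cr) = 30.9 / 52 = 0.5942 mol.
Since Cr³⁺ + 3 e⁻ → Cr, n(e⁻) passed = 3 × 0.5942 = 1.783 mol.
Cells in series carry the same charge, so the same 1.783 mol of electrons passes through cell 2.
Fe²⁺ + 2 e⁻ → Fe, so n(Fe) = 1.783 / 2 = 0.8913 mol.
m(Fe) = 0.8913 × 55.85 = 49.8 g.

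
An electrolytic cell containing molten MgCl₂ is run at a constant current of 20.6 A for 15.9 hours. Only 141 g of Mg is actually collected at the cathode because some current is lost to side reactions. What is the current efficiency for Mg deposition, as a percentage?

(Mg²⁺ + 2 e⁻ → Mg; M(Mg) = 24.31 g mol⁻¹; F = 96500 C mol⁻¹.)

94.9 %

Q = I·t = 20.60 × 57240 = 1179000 C; n(e⁻) = 1179000/96500 = 12.22 mol.
Theoretical n(Mg) = n(e⁻)/2 = 6.110 mol, i.e. m_theo = 6.110 × 24.31 = 148.5 g.
Efficiency = m_actual / m_theo = 141 / 148.5 = 94.9 %.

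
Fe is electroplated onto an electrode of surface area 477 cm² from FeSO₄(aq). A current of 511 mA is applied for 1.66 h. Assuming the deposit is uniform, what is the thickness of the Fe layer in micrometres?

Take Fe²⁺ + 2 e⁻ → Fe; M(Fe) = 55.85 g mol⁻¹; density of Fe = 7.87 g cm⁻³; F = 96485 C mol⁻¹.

Q = I·t = 0.5110 × 5976.0 = 3054 C; n(e⁻) = 0.03165 mol.
n(Fe) = n(e⁻)/2 = 0.01582 mol, so m = 0.01582 × 55.85 = 0.8838 g.
Volume = m/ρ = 0.8838 / 7.87 = 0.1123 cm³.
Thickness = V/A = 0.1123 / 477 = 2.35 × 10⁻⁴ cm = 2.35 μm.

2.35 μm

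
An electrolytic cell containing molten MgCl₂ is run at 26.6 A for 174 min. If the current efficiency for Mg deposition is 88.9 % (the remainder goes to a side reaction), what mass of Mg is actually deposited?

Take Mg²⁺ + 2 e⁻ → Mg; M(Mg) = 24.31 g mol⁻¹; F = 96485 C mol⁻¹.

31.1 g

Q = I·t = 26.60 × 10440 = 277700 C.
n(e⁻) = 277700/96485 = 2.878 mol; theoretically n(Mg) = 2.878/2 = 1.439 mol, m_theo = 34.98 g.
At 88.9 % efficiency, m_actual = 0.889 × 34.98 = 31.1 g.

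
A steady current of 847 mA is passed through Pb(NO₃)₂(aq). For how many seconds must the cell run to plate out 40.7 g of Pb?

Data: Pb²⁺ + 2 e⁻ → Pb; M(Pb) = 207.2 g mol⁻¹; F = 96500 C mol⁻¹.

44800 s

n(Pb) = m/M = 40.7 / 207.2 = 0.1964 mol.
Each Pb atom requires 2 electrons, so n(e⁻) = 2 × 0.1964 = 0.3929 mol.
Q = n(e⁻)·F = 0.3929 × 96500 = 37910 C.
t = Q/I = 37910 / 0.8470 A = 44760 s.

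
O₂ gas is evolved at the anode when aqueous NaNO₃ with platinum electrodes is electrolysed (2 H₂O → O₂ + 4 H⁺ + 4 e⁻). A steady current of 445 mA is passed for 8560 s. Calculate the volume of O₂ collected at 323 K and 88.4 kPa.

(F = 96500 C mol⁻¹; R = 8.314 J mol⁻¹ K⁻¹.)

Q = I·t = 0.4450 A × 8560.0 s = 3809 C.
n(e⁻) = Q/F = 3809 / 96500 = 0.03947 mol.
4 electrons are transferred per O₂ molecule, so n(O₂) = 0.03947 / 4 = 0.009868 mol.
V = nRT/P = (0.009868 × 8.314 × 323) / (88.4 × 10³ Pa) = 3.00 × 10⁻⁴ m³ = 0.300 L.

0.300 L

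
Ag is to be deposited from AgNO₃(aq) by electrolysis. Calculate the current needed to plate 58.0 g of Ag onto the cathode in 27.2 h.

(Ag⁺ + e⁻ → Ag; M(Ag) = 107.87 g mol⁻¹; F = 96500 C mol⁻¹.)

n(Ag) = 58.0 / 107.87 = 0.5377 mol.
n(e⁻) = 1 × 0.5377 = 0.5377 mol.
Q = n(e⁻)·F = 0.5377 × 96500 = 51890 C.
I = Q/t = 51890 / 97920 s = 0.530 A.

0.530 A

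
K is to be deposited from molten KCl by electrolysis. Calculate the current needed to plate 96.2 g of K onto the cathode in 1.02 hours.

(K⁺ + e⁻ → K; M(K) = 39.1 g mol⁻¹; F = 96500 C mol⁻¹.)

64.7 A

n(K) = 96.2 / 39.1 = 2.460 mol.
n(e⁻) = 1 × 2.460 = 2.460 mol.
Q = n(e⁻)·F = 2.460 × 96500 = 237400 C.
I = Q/t = 237400 / 3672.0 s = 64.7 A.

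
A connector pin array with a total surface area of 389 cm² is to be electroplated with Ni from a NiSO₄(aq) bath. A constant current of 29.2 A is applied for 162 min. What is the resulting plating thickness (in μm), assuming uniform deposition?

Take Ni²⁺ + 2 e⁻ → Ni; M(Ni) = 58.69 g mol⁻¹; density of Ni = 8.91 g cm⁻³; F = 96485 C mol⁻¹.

249 μm

Q = I·t = 29.20 × 9720.0 = 283800 C; n(e⁻) = 2.942 mol.
n(Ni) = n(e⁻)/2 = 1.471 mol, so m = 1.471 × 58.69 = 86.32 g.
Volume = m/ρ = 86.32 / 8.91 = 9.688 cm³.
Thickness = V/A = 9.688 / 389 = 0.0249 cm = 249 μm.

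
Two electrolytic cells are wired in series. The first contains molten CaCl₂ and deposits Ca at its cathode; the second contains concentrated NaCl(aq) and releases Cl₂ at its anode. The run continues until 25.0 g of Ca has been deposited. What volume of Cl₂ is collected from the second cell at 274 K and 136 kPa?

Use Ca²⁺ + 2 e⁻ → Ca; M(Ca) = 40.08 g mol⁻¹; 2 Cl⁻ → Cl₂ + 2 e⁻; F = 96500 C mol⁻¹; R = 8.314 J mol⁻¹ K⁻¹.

10.4 L

n(Ca) = 25.0 / 40.08 = 0.6238 mol, so n(e⁻) = 2 × 0.6238 = 1.248 mol.
The cells are in series, so the same 1.248 mol of electrons passes through the second cell.
2 Cl⁻ → Cl₂ + 2 e⁻ — 2 mol e⁻ per mol Cl₂, so n(Cl₂) = 1.248/2 = 0.6238 mol.
V = nRT/P = (0.6238 × 8.314 × 274) / (136 × 10³) = 0.0104 m³ = 10.4 L.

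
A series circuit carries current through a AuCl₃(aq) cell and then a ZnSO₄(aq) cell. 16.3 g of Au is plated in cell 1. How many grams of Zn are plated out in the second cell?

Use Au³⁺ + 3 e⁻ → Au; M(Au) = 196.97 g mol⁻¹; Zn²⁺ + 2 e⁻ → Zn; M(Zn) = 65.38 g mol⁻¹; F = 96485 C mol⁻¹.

8.12 g

n(Au) = 16.3 / 196.97 = 0.08275 mol.
Since Au³⁺ + 3 e⁻ → Au, n(e⁻) passed = 3 × 0.08275 = 0.2483 mol.
Cells in series carry the same charge, so the same 0.2483 mol of electrons passes through cell 2.
Zn²⁺ + 2 e⁻ → Zn, so n(Zn) = 0.2483 / 2 = 0.1241 mol.
m(Zn) = 0.1241 × 65.38 = 8.12 g.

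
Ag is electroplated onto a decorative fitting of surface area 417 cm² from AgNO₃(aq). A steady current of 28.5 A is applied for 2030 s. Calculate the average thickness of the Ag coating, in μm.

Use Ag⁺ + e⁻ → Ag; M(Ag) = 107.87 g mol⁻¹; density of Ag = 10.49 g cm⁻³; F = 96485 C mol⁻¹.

148 μm

Q = I·t = 28.50 × 2030.0 = 57860 C; n(e⁻) = 0.5996 mol.
n(Ag) = n(e⁻)/1 = 0.5996 mol, so m = 0.5996 × 107.87 = 64.68 g.
Volume = m/ρ = 64.68 / 10.49 = 6.166 cm³.
Thickness = V/A = 6.166 / 417 = 0.0148 cm = 148 μm.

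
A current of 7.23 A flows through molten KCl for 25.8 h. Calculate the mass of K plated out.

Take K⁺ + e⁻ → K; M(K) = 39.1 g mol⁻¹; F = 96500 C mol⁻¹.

272 g

Q = I·t = 7.230 A × 92880 s = 671500 C.
n(e⁻) = Q/F = 671500 / 96500 = 6.959 mol.
K⁺ + e⁻ → K, so n(K) = n(e⁻)/1 = 6.959 mol.
m = n·M = 6.959 × 39.1 = 272 g.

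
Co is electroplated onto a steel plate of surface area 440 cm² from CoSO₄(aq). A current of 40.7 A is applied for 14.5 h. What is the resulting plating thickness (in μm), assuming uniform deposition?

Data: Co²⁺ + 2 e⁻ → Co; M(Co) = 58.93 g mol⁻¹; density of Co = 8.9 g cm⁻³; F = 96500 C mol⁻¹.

Q = I·t = 40.70 × 52200 = 2125000 C; n(e⁻) = 22.02 mol.
n(Co) = n(e⁻)/2 = 11.01 mol, so m = 11.01 × 58.93 = 648.7 g.
Volume = m/ρ = 648.7 / 8.9 = 72.89 cm³.
Thickness = V/A = 72.89 / 440 = 0.166 cm = 1660 μm.

1660 μm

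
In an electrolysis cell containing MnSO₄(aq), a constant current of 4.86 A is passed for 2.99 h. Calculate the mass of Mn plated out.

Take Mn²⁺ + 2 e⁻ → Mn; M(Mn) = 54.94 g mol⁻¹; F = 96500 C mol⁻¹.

Q = I·t = 4.860 A × 10764 s = 52310 C.
n(e⁻) = Q/F = 52310 / 96500 = 0.5421 mol.
Mn²⁺ + 2 e⁻ → Mn, so n(Mn) = n(e⁻)/2 = 0.2711 mol.
m = n·M = 0.2711 × 54.94 = 14.9 g.

14.9 g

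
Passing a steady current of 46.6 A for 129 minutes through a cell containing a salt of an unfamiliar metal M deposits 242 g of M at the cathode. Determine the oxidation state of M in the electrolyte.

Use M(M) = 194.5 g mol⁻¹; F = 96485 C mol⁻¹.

Q = I·t = 46.60 A × 7740.0 s = 360700 C, so n(e⁻) = 360700/96485 = 3.738 mol.
n(M) deposited = 242 / 194.5 = 1.244 mol.
Electrons per atom = n(e⁻)/n(M) = 3.738 / 1.244 = 3.00 ≈ 3, so the ion is M³⁺.

+3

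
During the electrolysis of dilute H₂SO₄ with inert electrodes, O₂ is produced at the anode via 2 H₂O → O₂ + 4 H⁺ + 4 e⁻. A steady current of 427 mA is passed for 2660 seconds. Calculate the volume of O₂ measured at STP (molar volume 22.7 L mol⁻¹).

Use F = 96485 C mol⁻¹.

Q = I·t = 0.4270 A × 2660.0 s = 1136 C.
n(e⁻) = Q/F = 1136 / 96485 = 0.01177 mol.
4 electrons are transferred per O₂ molecule, so n(O₂) = 0.01177 / 4 = 0.002943 mol.
V = n × V_m = 0.002943 × 22.7 = 0.0668 L.

0.0668 L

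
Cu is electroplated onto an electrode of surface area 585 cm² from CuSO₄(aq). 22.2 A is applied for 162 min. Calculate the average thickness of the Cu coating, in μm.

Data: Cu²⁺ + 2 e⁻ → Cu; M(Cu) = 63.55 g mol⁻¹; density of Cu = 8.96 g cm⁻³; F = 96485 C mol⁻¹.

136 μm

Q = I·t = 22.20 × 9720.0 = 215800 C; n(e⁻) = 2.236 mol.
n(Cu) = n(e⁻)/2 = 1.118 mol, so m = 1.118 × 63.55 = 71.06 g.
Volume = m/ρ = 71.06 / 8.96 = 7.931 cm³.
Thickness = V/A = 7.931 / 585 = 0.0136 cm = 136 μm.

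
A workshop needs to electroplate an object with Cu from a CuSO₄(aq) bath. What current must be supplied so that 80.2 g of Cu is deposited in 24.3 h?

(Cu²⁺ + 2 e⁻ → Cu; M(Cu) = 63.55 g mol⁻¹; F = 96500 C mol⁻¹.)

2.78 A

n(Cu) = 80.2 / 63.55 = 1.262 mol.
n(e⁻) = 2 × 1.262 = 2.524 mol.
Q = n(e⁻)·F = 2.524 × 96500 = 243600 C.
I = Q/t = 243600 / 87480 s = 2.78 A.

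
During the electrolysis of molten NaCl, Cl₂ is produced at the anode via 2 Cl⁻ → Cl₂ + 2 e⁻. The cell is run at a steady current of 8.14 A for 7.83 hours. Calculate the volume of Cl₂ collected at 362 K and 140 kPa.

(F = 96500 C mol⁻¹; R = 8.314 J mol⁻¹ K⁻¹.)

Q = I·t = 8.140 A × 28188 s = 229500 C.
n(e⁻) = Q/F = 229500 / 96500 = 2.378 mol.
2 electrons are transferred per Cl₂ molecule, so n(Cl₂) = 2.378 / 2 = 1.189 mol.
V = nRT/P = (1.189 × 8.314 × 362) / (140 × 10³ Pa) = 0.0256 m³ = 25.6 L.

25.6 L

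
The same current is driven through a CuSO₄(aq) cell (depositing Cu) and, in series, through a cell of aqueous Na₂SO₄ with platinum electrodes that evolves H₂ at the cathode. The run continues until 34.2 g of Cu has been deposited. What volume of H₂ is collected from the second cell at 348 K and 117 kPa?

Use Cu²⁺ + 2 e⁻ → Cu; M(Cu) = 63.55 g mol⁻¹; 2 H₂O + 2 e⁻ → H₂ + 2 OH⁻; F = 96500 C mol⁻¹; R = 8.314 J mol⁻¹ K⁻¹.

n(Cu) = 34.2 / 63.55 = 0.5382 mol, so n(e⁻) = 2 × 0.5382 = 1.076 mol.
The cells are in series, so the same 1.076 mol of electrons passes through the second cell.
2 H₂O + 2 e⁻ → H₂ + 2 OH⁻ — 2 mol e⁻ per mol H₂, so n(H₂) = 1.076/2 = 0.5382 mol.
V = nRT/P = (0.5382 × 8.314 × 348) / (117 × 10³) = 0.0133 m³ = 13.3 L.

13.3 L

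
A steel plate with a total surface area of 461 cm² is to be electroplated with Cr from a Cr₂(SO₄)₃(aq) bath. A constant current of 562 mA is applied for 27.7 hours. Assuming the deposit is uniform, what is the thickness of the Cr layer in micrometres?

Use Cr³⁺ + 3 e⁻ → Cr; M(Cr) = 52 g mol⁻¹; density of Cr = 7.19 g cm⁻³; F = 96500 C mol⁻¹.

Q = I·t = 0.5620 × 99720 = 56040 C; n(e⁻) = 0.5808 mol.
n(Cr) = n(e⁻)/3 = 0.1936 mol, so m = 0.1936 × 52 = 10.07 g.
Volume = m/ρ = 10.07 / 7.19 = 1.400 cm³.
Thickness = V/A = 1.400 / 461 = 0.00304 cm = 30.4 μm.

30.4 μm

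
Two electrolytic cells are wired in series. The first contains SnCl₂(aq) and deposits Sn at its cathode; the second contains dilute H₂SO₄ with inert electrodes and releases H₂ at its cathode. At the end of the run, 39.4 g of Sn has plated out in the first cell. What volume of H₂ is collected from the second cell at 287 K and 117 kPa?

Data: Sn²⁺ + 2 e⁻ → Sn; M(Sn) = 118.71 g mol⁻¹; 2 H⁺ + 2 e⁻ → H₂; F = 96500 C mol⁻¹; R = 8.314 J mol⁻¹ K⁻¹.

6.77 L

n(Sn) = 39.4 / 118.71 = 0.3319 mol, so n(e⁻) = 2 × 0.3319 = 0.6638 mol.
The cells are in series, so the same 0.6638 mol of electrons passes through the second cell.
2 H⁺ + 2 e⁻ → H₂ — 2 mol e⁻ per mol H₂, so n(H₂) = 0.6638/2 = 0.3319 mol.
V = nRT/P = (0.3319 × 8.314 × 287) / (117 × 10³) = 0.00677 m³ = 6.77 L.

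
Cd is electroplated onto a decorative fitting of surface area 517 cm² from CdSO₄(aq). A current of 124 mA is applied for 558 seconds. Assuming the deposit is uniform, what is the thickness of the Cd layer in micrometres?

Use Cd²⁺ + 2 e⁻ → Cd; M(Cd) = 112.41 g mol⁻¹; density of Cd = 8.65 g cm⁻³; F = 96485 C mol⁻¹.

Q = I·t = 0.1240 × 558.00 = 69.19 C; n(e⁻) = 0.0007171 mol.
n(Cd) = n(e⁻)/2 = 0.0003586 mol, so m = 0.0003586 × 112.41 = 0.04031 g.
Volume = m/ρ = 0.04031 / 8.65 = 0.004660 cm³.
Thickness = V/A = 0.004660 / 517 = 9.01 × 10⁻⁶ cm = 0.0901 μm.

0.0901 μm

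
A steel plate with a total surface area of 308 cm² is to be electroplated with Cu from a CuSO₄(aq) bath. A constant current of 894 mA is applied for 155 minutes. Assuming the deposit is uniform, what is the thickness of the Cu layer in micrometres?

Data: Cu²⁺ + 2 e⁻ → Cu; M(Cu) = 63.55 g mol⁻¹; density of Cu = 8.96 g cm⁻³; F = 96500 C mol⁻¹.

Q = I·t = 0.8940 × 9300.0 = 8314 C; n(e⁻) = 0.08616 mol.
n(Cu) = n(e⁻)/2 = 0.04308 mol, so m = 0.04308 × 63.55 = 2.738 g.
Volume = m/ρ = 2.738 / 8.96 = 0.3055 cm³.
Thickness = V/A = 0.3055 / 308 = 9.92 × 10⁻⁴ cm = 9.92 μm.

9.92 μm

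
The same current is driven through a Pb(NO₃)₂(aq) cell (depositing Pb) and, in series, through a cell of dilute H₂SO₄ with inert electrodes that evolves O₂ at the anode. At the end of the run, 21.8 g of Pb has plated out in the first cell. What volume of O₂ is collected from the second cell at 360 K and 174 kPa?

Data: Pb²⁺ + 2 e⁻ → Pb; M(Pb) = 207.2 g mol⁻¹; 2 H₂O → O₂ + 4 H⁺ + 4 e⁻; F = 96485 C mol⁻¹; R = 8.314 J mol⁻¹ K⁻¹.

n(Pb) = 21.8 / 207.2 = 0.1052 mol, so n(e⁻) = 2 × 0.1052 = 0.2104 mol.
The cells are in series, so the same 0.2104 mol of electrons passes through the second cell.
2 H₂O → O₂ + 4 H⁺ + 4 e⁻ — 4 mol e⁻ per mol O₂, so n(O₂) = 0.2104/4 = 0.05261 mol.
V = nRT/P = (0.05261 × 8.314 × 360) / (174 × 10³) = 9.05 × 10⁻⁴ m³ = 0.905 L.

0.905 L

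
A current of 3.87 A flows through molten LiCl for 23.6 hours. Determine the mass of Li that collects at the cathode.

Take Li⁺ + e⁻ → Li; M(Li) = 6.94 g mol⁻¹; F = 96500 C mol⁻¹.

23.6 g

Q = I·t = 3.870 A × 84960 s = 328800 C.
n(e⁻) = Q/F = 328800 / 96500 = 3.407 mol.
Li⁺ + e⁻ → Li, so n(Li) = n(e⁻)/1 = 3.407 mol.
m = n·M = 3.407 × 6.94 = 23.6 g.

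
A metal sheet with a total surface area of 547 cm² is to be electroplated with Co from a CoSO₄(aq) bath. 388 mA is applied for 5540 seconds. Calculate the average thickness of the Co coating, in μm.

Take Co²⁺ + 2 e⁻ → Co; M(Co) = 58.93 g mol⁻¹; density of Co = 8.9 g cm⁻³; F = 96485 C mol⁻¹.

1.35 μm

Q = I·t = 0.3880 × 5540.0 = 2150 C; n(e⁻) = 0.02228 mol.
n(Co) = n(e⁻)/2 = 0.01114 mol, so m = 0.01114 × 58.93 = 0.6564 g.
Volume = m/ρ = 0.6564 / 8.9 = 0.07376 cm³.
Thickness = V/A = 0.07376 / 547 = 1.35 × 10⁻⁴ cm = 1.35 μm.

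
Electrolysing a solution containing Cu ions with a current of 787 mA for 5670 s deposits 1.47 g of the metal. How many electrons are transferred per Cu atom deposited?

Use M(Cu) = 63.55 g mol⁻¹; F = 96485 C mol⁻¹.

2

Q = I·t = 0.7870 A × 5670.0 s = 4462 C, so n(e⁻) = 4462/96485 = 0.04625 mol.
n(Cu) deposited = 1.47 / 63.55 = 0.02313 mol.
Electrons per atom = n(e⁻)/n(Cu) = 0.04625 / 0.02313 = 2.00 ≈ 2, so the ion is Cu²⁺.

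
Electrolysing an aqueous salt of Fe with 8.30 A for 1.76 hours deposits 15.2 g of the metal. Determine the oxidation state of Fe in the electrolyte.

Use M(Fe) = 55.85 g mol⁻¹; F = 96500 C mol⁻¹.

+2

Q = I·t = 8.300 A × 6336.0 s = 52590 C, so n(e⁻) = 52590/96500 = 0.5450 mol.
n(Fe) deposited = 15.2 / 55.85 = 0.2722 mol.
Electrons per atom = n(e⁻)/n(Fe) = 0.5450 / 0.2722 = 2.00 ≈ 2, so the ion is Fe²⁺.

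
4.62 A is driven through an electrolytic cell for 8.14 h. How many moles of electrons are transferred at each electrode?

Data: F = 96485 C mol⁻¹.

1.40 mol

Q = I·t = 4.620 A × 29304 s = 135400 C.
n(e⁻) = Q/F = 135400 / 96485 = 1.40 mol.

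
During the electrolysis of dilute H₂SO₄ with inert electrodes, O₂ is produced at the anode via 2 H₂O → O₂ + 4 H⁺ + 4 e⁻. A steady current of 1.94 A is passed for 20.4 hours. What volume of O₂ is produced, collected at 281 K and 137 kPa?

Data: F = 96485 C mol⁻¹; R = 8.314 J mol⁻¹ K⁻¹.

6.30 L

Q = I·t = 1.940 A × 73440 s = 142500 C.
n(e⁻) = Q/F = 142500 / 96485 = 1.477 mol.
4 electrons are transferred per O₂ molecule, so n(O₂) = 1.477 / 4 = 0.3692 mol.
V = nRT/P = (0.3692 × 8.314 × 281) / (137 × 10³ Pa) = 0.00630 m³ = 6.30 L.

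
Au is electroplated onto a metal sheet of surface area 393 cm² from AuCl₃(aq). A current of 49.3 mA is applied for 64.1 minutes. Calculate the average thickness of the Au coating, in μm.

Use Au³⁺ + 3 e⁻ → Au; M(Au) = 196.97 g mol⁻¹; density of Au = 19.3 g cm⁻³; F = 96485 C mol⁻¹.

Q = I·t = 0.04930 × 3846.0 = 189.6 C; n(e⁻) = 0.001965 mol.
n(Au) = n(e⁻)/3 = 0.0006551 mol, so m = 0.0006551 × 196.97 = 0.1290 g.
Volume = m/ρ = 0.1290 / 19.3 = 0.006685 cm³.
Thickness = V/A = 0.006685 / 393 = 1.70 × 10⁻⁵ cm = 0.170 μm.

0.170 μm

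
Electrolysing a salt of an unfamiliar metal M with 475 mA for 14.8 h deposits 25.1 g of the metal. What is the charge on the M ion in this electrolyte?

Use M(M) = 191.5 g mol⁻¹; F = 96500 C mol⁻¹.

+2

Q = I·t = 0.4750 A × 53280 s = 25310 C, so n(e⁻) = 25310/96500 = 0.2623 mol.
n(M) deposited = 25.1 / 191.5 = 0.1311 mol.
Electrons per atom = n(e⁻)/n(M) = 0.2623 / 0.1311 = 2.00 ≈ 2, so the ion is M²⁺.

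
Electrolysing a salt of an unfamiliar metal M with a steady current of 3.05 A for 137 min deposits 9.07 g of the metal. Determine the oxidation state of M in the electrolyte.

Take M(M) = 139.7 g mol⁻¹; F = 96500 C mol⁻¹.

Q = I·t = 3.050 A × 8220.0 s = 25070 C, so n(e⁻) = 25070/96500 = 0.2598 mol.
n(M) deposited = 9.07 / 139.7 = 0.06492 mol.
Electrons per atom = n(e⁻)/n(M) = 0.2598 / 0.06492 = 4.00 ≈ 4, so the ion is M⁴⁺.

+4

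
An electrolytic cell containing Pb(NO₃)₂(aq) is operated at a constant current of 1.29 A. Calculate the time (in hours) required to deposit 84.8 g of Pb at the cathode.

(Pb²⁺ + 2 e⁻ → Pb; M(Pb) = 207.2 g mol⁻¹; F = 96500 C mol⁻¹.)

17.0 h

n(Pb) = m/M = 84.8 / 207.2 = 0.4093 mol.
Each Pb atom requires 2 electrons, so n(e⁻) = 2 × 0.4093 = 0.8185 mol.
Q = n(e⁻)·F = 0.8185 × 96500 = 78990 C.
t = Q/I = 78990 / 1.290 A = 61230 s = 17.0 h.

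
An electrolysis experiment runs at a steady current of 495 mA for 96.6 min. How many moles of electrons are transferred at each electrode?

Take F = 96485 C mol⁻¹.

0.0297 mol

Q = I·t = 0.4950 A × 5796.0 s = 2869 C.
n(e⁻) = Q/F = 2869 / 96485 = 0.0297 mol.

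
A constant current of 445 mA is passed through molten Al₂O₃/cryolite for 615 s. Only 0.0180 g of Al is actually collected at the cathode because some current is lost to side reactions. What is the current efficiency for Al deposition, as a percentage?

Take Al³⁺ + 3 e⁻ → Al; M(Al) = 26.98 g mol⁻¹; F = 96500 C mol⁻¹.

Q = I·t = 0.4450 × 615.00 = 273.7 C; n(e⁻) = 273.7/96500 = 0.002836 mol.
Theoretical n(Al) = n(e⁻)/3 = 0.0009453 mol, i.e. m_theo = 0.0009453 × 26.98 = 0.02551 g.
Efficiency = m_actual / m_theo = 0.0180 / 0.02551 = 70.6 %.

70.6 %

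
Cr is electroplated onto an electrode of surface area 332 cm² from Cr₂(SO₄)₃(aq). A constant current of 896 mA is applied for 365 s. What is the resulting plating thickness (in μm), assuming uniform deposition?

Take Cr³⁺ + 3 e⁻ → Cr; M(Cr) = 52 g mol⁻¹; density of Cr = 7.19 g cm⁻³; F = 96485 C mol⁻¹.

0.246 μm

Q = I·t = 0.8960 × 365.00 = 327.0 C; n(e⁻) = 0.003390 mol.
n(Cr) = n(e⁻)/3 = 0.001130 mol, so m = 0.001130 × 52 = 0.05875 g.
Volume = m/ρ = 0.05875 / 7.19 = 0.008171 cm³.
Thickness = V/A = 0.008171 / 332 = 2.46 × 10⁻⁵ cm = 0.246 μm.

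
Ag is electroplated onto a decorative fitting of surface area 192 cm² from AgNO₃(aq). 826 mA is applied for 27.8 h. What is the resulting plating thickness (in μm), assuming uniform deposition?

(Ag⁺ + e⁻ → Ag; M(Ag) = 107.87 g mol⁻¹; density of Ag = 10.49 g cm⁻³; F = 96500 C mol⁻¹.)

459 μm

Q = I·t = 0.8260 × 100080 = 82670 C; n(e⁻) = 0.8566 mol.
n(Ag) = n(e⁻)/1 = 0.8566 mol, so m = 0.8566 × 107.87 = 92.41 g.
Volume = m/ρ = 92.41 / 10.49 = 8.809 cm³.
Thickness = V/A = 8.809 / 192 = 0.0459 cm = 459 μm.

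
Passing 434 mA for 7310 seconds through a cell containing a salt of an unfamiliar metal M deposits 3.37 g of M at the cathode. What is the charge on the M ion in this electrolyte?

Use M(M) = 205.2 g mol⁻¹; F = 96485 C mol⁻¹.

+2

Q = I·t = 0.4340 A × 7310.0 s = 3173 C, so n(e⁻) = 3173/96485 = 0.03288 mol.
n(M) deposited = 3.37 / 205.2 = 0.01642 mol.
Electrons per atom = n(e⁻)/n(M) = 0.03288 / 0.01642 = 2.00 ≈ 2, so the ion is M²⁺.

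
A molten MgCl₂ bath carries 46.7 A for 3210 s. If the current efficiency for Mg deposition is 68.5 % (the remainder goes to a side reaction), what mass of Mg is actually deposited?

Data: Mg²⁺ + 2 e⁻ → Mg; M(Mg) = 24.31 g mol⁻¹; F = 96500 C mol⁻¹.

Q = I·t = 46.70 × 3210.0 = 149900 C.
n(e⁻) = 149900/96500 = 1.553 mol; theoretically n(Mg) = 1.553/2 = 0.7767 mol, m_theo = 18.88 g.
At 68.5 % efficiency, m_actual = 0.685 × 18.88 = 12.9 g.

12.9 g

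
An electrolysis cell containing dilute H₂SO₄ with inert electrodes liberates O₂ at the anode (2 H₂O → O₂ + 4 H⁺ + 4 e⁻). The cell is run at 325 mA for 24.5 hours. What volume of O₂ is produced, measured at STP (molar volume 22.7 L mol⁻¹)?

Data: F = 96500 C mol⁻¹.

Q = I·t = 0.3250 A × 88200 s = 28660 C.
n(e⁻) = Q/F = 28660 / 96500 = 0.2970 mol.
4 electrons are transferred per O₂ molecule, so n(O₂) = 0.2970 / 4 = 0.07426 mol.
V = n × V_m = 0.07426 × 22.7 = 1.69 L.

1.69 L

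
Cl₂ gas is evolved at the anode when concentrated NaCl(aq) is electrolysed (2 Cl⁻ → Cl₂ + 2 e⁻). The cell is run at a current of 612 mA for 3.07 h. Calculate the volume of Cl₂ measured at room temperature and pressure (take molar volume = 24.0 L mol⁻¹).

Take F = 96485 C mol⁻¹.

Q = I·t = 0.6120 A × 11052 s = 6764 C.
n(e⁻) = Q/F = 6764 / 96485 = 0.07010 mol.
2 electrons are transferred per Cl₂ molecule, so n(Cl₂) = 0.07010 / 2 = 0.03505 mol.
V = n × V_m = 0.03505 × 24.0 = 0.841 L.

0.841 L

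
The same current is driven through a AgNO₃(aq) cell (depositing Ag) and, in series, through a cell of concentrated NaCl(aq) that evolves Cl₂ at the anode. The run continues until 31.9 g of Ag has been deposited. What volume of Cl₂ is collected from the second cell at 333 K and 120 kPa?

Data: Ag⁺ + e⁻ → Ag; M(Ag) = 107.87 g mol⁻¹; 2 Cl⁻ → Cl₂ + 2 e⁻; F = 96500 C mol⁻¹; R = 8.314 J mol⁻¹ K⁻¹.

n(Ag) = 31.9 / 107.87 = 0.2957 mol, so n(e⁻) = 1 × 0.2957 = 0.2957 mol.
The cells are in series, so the same 0.2957 mol of electrons passes through the second cell.
2 Cl⁻ → Cl₂ + 2 e⁻ — 2 mol e⁻ per mol Cl₂, so n(Cl₂) = 0.2957/2 = 0.1479 mol.
V = nRT/P = (0.1479 × 8.314 × 333) / (120 × 10³) = 0.00341 m³ = 3.41 L.

3.41 L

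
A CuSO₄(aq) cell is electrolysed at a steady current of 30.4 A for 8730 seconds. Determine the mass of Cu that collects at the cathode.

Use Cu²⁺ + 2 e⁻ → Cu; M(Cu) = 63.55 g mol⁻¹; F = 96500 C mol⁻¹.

Q = I·t = 30.40 A × 8730.0 s = 265400 C.
n(e⁻) = Q/F = 265400 / 96500 = 2.750 mol.
Cu²⁺ + 2 e⁻ → Cu, so n(Cu) = n(e⁻)/2 = 1.375 mol.
m = n·M = 1.375 × 63.55 = 87.4 g.

87.4 g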